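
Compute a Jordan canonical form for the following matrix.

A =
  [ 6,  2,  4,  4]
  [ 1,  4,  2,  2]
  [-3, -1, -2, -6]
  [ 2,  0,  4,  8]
J_3(4) ⊕ J_1(4)

The characteristic polynomial is
  det(x·I − A) = x^4 - 16*x^3 + 96*x^2 - 256*x + 256 = (x - 4)^4

Eigenvalues and multiplicities (the geometric multiplicity of λ is n − rank(A − λI), which equals the number of Jordan blocks for λ):
  λ = 4: algebraic multiplicity = 4, geometric multiplicity = 2

Determining the block sizes for each eigenvalue:
  λ = 4: with am = 4 and gm = 2, the partition is not yet determined (e.g. several partitions of 4 into 2 parts exist). Let N = A − (4)·I. Computing rank(N^1) = 2, rank(N^2) = 1, rank(N^3) = 0; the number of blocks of size ≥ j is rank(N^{j−1}) − rank(N^j), giving [2, 1, 1]. So we have 1 block(s) of size 3, 1 block(s) of size 1 → block sizes [3, 1]

Assembling the blocks gives a Jordan form
J =
  [4, 1, 0, 0]
  [0, 4, 1, 0]
  [0, 0, 4, 0]
  [0, 0, 0, 4]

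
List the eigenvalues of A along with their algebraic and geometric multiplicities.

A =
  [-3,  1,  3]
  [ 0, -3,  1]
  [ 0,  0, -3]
λ = -3: alg = 3, geom = 1

Step 1 — factor the characteristic polynomial to read off the algebraic multiplicities:
  χ_A(x) = (x + 3)^3

Step 2 — compute geometric multiplicities via the rank-nullity identity g(λ) = n − rank(A − λI):
  rank(A − (-3)·I) = 2, so dim ker(A − (-3)·I) = n − 2 = 1

Summary:
  λ = -3: algebraic multiplicity = 3, geometric multiplicity = 1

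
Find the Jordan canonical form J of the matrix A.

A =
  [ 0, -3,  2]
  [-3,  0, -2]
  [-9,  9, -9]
J_2(-3) ⊕ J_1(-3)

The characteristic polynomial is
  det(x·I − A) = x^3 + 9*x^2 + 27*x + 27 = (x + 3)^3

Eigenvalues and multiplicities (the geometric multiplicity of λ is n − rank(A − λI), which equals the number of Jordan blocks for λ):
  λ = -3: algebraic multiplicity = 3, geometric multiplicity = 2

Determining the block sizes for each eigenvalue:
  λ = -3: 2 blocks summing to 3 forces exactly one block of size 2 and the rest size 1 → block sizes [2, 1]

Assembling the blocks gives a Jordan form
J =
  [-3,  1,  0]
  [ 0, -3,  0]
  [ 0,  0, -3]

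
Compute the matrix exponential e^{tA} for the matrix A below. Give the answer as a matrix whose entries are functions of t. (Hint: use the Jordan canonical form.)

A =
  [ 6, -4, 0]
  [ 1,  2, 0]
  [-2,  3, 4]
e^{tA} =
  [2*t*exp(4*t) + exp(4*t), -4*t*exp(4*t), 0]
  [t*exp(4*t), -2*t*exp(4*t) + exp(4*t), 0]
  [-t^2*exp(4*t)/2 - 2*t*exp(4*t), t^2*exp(4*t) + 3*t*exp(4*t), exp(4*t)]

Strategy: write A = P · J · P⁻¹ where J is a Jordan canonical form, so e^{tA} = P · e^{tJ} · P⁻¹, and e^{tJ} can be computed block-by-block.

A has Jordan form
J =
  [4, 1, 0]
  [0, 4, 1]
  [0, 0, 4]
(up to reordering of blocks).

Per-block formulas:
  For a 3×3 Jordan block J_3(4): exp(t · J_3(4)) = e^(4t)·(I + t·N + (t^2/2)·N^2), where N is the 3×3 nilpotent shift.

After assembling e^{tJ} and conjugating by P, we get:

e^{tA} =
  [2*t*exp(4*t) + exp(4*t), -4*t*exp(4*t), 0]
  [t*exp(4*t), -2*t*exp(4*t) + exp(4*t), 0]
  [-t^2*exp(4*t)/2 - 2*t*exp(4*t), t^2*exp(4*t) + 3*t*exp(4*t), exp(4*t)]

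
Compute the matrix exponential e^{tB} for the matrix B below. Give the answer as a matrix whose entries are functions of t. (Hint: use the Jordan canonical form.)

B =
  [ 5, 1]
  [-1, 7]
e^{tB} =
  [-t*exp(6*t) + exp(6*t), t*exp(6*t)]
  [-t*exp(6*t), t*exp(6*t) + exp(6*t)]

Strategy: write B = P · J · P⁻¹ where J is a Jordan canonical form, so e^{tB} = P · e^{tJ} · P⁻¹, and e^{tJ} can be computed block-by-block.

B has Jordan form
J =
  [6, 1]
  [0, 6]
(up to reordering of blocks).

Per-block formulas:
  For a 2×2 Jordan block J_2(6): exp(t · J_2(6)) = e^(6t)·(I + t·N), where N is the 2×2 nilpotent shift.

After assembling e^{tJ} and conjugating by P, we get:

e^{tB} =
  [-t*exp(6*t) + exp(6*t), t*exp(6*t)]
  [-t*exp(6*t), t*exp(6*t) + exp(6*t)]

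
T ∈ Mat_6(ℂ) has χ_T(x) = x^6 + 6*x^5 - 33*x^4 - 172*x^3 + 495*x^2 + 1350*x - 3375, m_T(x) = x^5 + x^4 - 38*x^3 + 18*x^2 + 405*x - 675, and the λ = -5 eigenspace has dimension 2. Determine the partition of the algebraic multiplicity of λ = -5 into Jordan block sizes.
Block sizes for λ = -5: [2, 1]

Step 1 — from the characteristic polynomial, algebraic multiplicity of λ = -5 is 3. From dim ker(T − (-5)·I) = 2, there are exactly 2 Jordan blocks for λ = -5.
Step 2 — from the minimal polynomial, the factor (x + 5)^2 tells us the largest block for λ = -5 has size 2.
Step 3 — with total size 3, 2 blocks, and largest block 2, the block sizes (in nonincreasing order) are [2, 1].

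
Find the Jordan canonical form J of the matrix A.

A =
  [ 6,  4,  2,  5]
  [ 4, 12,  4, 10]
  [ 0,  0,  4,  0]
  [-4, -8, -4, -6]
J_2(4) ⊕ J_1(4) ⊕ J_1(4)

The characteristic polynomial is
  det(x·I − A) = x^4 - 16*x^3 + 96*x^2 - 256*x + 256 = (x - 4)^4

Eigenvalues and multiplicities (the geometric multiplicity of λ is n − rank(A − λI), which equals the number of Jordan blocks for λ):
  λ = 4: algebraic multiplicity = 4, geometric multiplicity = 3

Determining the block sizes for each eigenvalue:
  λ = 4: 3 blocks summing to 4 forces exactly one block of size 2 and the rest size 1 → block sizes [2, 1, 1]

Assembling the blocks gives a Jordan form
J =
  [4, 1, 0, 0]
  [0, 4, 0, 0]
  [0, 0, 4, 0]
  [0, 0, 0, 4]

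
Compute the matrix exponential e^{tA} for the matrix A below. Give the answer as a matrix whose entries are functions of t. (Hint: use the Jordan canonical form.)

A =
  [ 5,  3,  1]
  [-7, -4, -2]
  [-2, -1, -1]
e^{tA} =
  [t^2 + 5*t + 1, t^2 + 3*t, -t^2 + t]
  [-3*t^2/2 - 7*t, -3*t^2/2 - 4*t + 1, 3*t^2/2 - 2*t]
  [-t^2/2 - 2*t, -t^2/2 - t, t^2/2 - t + 1]

Strategy: write A = P · J · P⁻¹ where J is a Jordan canonical form, so e^{tA} = P · e^{tJ} · P⁻¹, and e^{tJ} can be computed block-by-block.

A has Jordan form
J =
  [0, 1, 0]
  [0, 0, 1]
  [0, 0, 0]
(up to reordering of blocks).

Per-block formulas:
  For a 3×3 Jordan block J_3(0): exp(t · J_3(0)) = e^(0t)·(I + t·N + (t^2/2)·N^2), where N is the 3×3 nilpotent shift.

After assembling e^{tJ} and conjugating by P, we get:

e^{tA} =
  [t^2 + 5*t + 1, t^2 + 3*t, -t^2 + t]
  [-3*t^2/2 - 7*t, -3*t^2/2 - 4*t + 1, 3*t^2/2 - 2*t]
  [-t^2/2 - 2*t, -t^2/2 - t, t^2/2 - t + 1]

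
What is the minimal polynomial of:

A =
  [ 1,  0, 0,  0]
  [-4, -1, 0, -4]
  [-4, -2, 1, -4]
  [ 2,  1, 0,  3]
x^2 - 2*x + 1

The characteristic polynomial is χ_A(x) = (x - 1)^4, so the eigenvalues are known. The minimal polynomial is
  m_A(x) = Π_λ (x − λ)^{k_λ}
where k_λ is the size of the *largest* Jordan block for λ (equivalently, the smallest k with (A − λI)^k v = 0 for every generalised eigenvector v of λ).

  λ = 1: largest Jordan block has size 2, contributing (x − 1)^2

So m_A(x) = (x - 1)^2 = x^2 - 2*x + 1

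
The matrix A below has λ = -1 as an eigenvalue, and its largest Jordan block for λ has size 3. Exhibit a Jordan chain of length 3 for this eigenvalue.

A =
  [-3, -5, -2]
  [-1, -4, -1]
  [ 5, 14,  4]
A Jordan chain for λ = -1 of length 3:
v_1 = (-1, 0, 1)ᵀ
v_2 = (-2, -1, 5)ᵀ
v_3 = (1, 0, 0)ᵀ

Let N = A − (-1)·I. We want v_3 with N^3 v_3 = 0 but N^2 v_3 ≠ 0; then v_{j-1} := N · v_j for j = 3, …, 2.

Pick v_3 = (1, 0, 0)ᵀ.
Then v_2 = N · v_3 = (-2, -1, 5)ᵀ.
Then v_1 = N · v_2 = (-1, 0, 1)ᵀ.

Sanity check: (A − (-1)·I) v_1 = (0, 0, 0)ᵀ = 0. ✓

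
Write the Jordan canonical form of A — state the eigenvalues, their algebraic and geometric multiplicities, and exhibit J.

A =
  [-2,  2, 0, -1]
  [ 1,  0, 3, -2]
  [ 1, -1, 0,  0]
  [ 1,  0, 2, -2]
J_3(-1) ⊕ J_1(-1)

The characteristic polynomial is
  det(x·I − A) = x^4 + 4*x^3 + 6*x^2 + 4*x + 1 = (x + 1)^4

Eigenvalues and multiplicities (the geometric multiplicity of λ is n − rank(A − λI), which equals the number of Jordan blocks for λ):
  λ = -1: algebraic multiplicity = 4, geometric multiplicity = 2

Determining the block sizes for each eigenvalue:
  λ = -1: with am = 4 and gm = 2, the partition is not yet determined (e.g. several partitions of 4 into 2 parts exist). Let N = A − (-1)·I. Computing rank(N^1) = 2, rank(N^2) = 1, rank(N^3) = 0; the number of blocks of size ≥ j is rank(N^{j−1}) − rank(N^j), giving [2, 1, 1]. So we have 1 block(s) of size 3, 1 block(s) of size 1 → block sizes [3, 1]

Assembling the blocks gives a Jordan form
J =
  [-1,  1,  0,  0]
  [ 0, -1,  1,  0]
  [ 0,  0, -1,  0]
  [ 0,  0,  0, -1]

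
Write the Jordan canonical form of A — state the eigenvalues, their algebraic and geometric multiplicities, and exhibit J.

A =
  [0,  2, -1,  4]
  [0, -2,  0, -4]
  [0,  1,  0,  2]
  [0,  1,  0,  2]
J_3(0) ⊕ J_1(0)

The characteristic polynomial is
  det(x·I − A) = x^4

Eigenvalues and multiplicities (the geometric multiplicity of λ is n − rank(A − λI), which equals the number of Jordan blocks for λ):
  λ = 0: algebraic multiplicity = 4, geometric multiplicity = 2

Determining the block sizes for each eigenvalue:
  λ = 0: with am = 4 and gm = 2, the partition is not yet determined (e.g. several partitions of 4 into 2 parts exist). Let N = A − (0)·I. Computing rank(N^1) = 2, rank(N^2) = 1, rank(N^3) = 0; the number of blocks of size ≥ j is rank(N^{j−1}) − rank(N^j), giving [2, 1, 1]. So we have 1 block(s) of size 3, 1 block(s) of size 1 → block sizes [3, 1]

Assembling the blocks gives a Jordan form
J =
  [0, 1, 0, 0]
  [0, 0, 1, 0]
  [0, 0, 0, 0]
  [0, 0, 0, 0]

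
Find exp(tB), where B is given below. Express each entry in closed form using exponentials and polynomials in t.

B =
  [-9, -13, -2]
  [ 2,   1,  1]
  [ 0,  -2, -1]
e^{tB} =
  [5*t^2*exp(-3*t) - 6*t*exp(-3*t) + exp(-3*t), 15*t^2*exp(-3*t) - 13*t*exp(-3*t), -5*t^2*exp(-3*t)/2 - 2*t*exp(-3*t)]
  [-2*t^2*exp(-3*t) + 2*t*exp(-3*t), -6*t^2*exp(-3*t) + 4*t*exp(-3*t) + exp(-3*t), t^2*exp(-3*t) + t*exp(-3*t)]
  [-2*t^2*exp(-3*t), -6*t^2*exp(-3*t) - 2*t*exp(-3*t), t^2*exp(-3*t) + 2*t*exp(-3*t) + exp(-3*t)]

Strategy: write B = P · J · P⁻¹ where J is a Jordan canonical form, so e^{tB} = P · e^{tJ} · P⁻¹, and e^{tJ} can be computed block-by-block.

B has Jordan form
J =
  [-3,  1,  0]
  [ 0, -3,  1]
  [ 0,  0, -3]
(up to reordering of blocks).

Per-block formulas:
  For a 3×3 Jordan block J_3(-3): exp(t · J_3(-3)) = e^(-3t)·(I + t·N + (t^2/2)·N^2), where N is the 3×3 nilpotent shift.

After assembling e^{tJ} and conjugating by P, we get:

e^{tB} =
  [5*t^2*exp(-3*t) - 6*t*exp(-3*t) + exp(-3*t), 15*t^2*exp(-3*t) - 13*t*exp(-3*t), -5*t^2*exp(-3*t)/2 - 2*t*exp(-3*t)]
  [-2*t^2*exp(-3*t) + 2*t*exp(-3*t), -6*t^2*exp(-3*t) + 4*t*exp(-3*t) + exp(-3*t), t^2*exp(-3*t) + t*exp(-3*t)]
  [-2*t^2*exp(-3*t), -6*t^2*exp(-3*t) - 2*t*exp(-3*t), t^2*exp(-3*t) + 2*t*exp(-3*t) + exp(-3*t)]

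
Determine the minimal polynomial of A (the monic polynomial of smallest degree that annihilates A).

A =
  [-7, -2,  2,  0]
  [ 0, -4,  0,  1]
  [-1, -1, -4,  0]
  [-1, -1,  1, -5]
x^3 + 15*x^2 + 75*x + 125

The characteristic polynomial is χ_A(x) = (x + 5)^4, so the eigenvalues are known. The minimal polynomial is
  m_A(x) = Π_λ (x − λ)^{k_λ}
where k_λ is the size of the *largest* Jordan block for λ (equivalently, the smallest k with (A − λI)^k v = 0 for every generalised eigenvector v of λ).

  λ = -5: largest Jordan block has size 3, contributing (x + 5)^3

So m_A(x) = (x + 5)^3 = x^3 + 15*x^2 + 75*x + 125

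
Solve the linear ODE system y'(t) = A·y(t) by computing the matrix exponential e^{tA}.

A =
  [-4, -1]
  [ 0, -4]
e^{tA} =
  [exp(-4*t), -t*exp(-4*t)]
  [0, exp(-4*t)]

Strategy: write A = P · J · P⁻¹ where J is a Jordan canonical form, so e^{tA} = P · e^{tJ} · P⁻¹, and e^{tJ} can be computed block-by-block.

A has Jordan form
J =
  [-4,  1]
  [ 0, -4]
(up to reordering of blocks).

Per-block formulas:
  For a 2×2 Jordan block J_2(-4): exp(t · J_2(-4)) = e^(-4t)·(I + t·N), where N is the 2×2 nilpotent shift.

After assembling e^{tJ} and conjugating by P, we get:

e^{tA} =
  [exp(-4*t), -t*exp(-4*t)]
  [0, exp(-4*t)]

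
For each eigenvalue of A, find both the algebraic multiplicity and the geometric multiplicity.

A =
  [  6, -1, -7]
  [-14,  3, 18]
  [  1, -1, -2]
λ = 1: alg = 2, geom = 1; λ = 5: alg = 1, geom = 1

Step 1 — factor the characteristic polynomial to read off the algebraic multiplicities:
  χ_A(x) = (x - 5)*(x - 1)^2

Step 2 — compute geometric multiplicities via the rank-nullity identity g(λ) = n − rank(A − λI):
  rank(A − (1)·I) = 2, so dim ker(A − (1)·I) = n − 2 = 1
  rank(A − (5)·I) = 2, so dim ker(A − (5)·I) = n − 2 = 1

Summary:
  λ = 1: algebraic multiplicity = 2, geometric multiplicity = 1
  λ = 5: algebraic multiplicity = 1, geometric multiplicity = 1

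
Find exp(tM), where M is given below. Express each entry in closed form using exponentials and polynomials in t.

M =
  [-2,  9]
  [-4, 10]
e^{tM} =
  [-6*t*exp(4*t) + exp(4*t), 9*t*exp(4*t)]
  [-4*t*exp(4*t), 6*t*exp(4*t) + exp(4*t)]

Strategy: write M = P · J · P⁻¹ where J is a Jordan canonical form, so e^{tM} = P · e^{tJ} · P⁻¹, and e^{tJ} can be computed block-by-block.

M has Jordan form
J =
  [4, 1]
  [0, 4]
(up to reordering of blocks).

Per-block formulas:
  For a 2×2 Jordan block J_2(4): exp(t · J_2(4)) = e^(4t)·(I + t·N), where N is the 2×2 nilpotent shift.

After assembling e^{tJ} and conjugating by P, we get:

e^{tM} =
  [-6*t*exp(4*t) + exp(4*t), 9*t*exp(4*t)]
  [-4*t*exp(4*t), 6*t*exp(4*t) + exp(4*t)]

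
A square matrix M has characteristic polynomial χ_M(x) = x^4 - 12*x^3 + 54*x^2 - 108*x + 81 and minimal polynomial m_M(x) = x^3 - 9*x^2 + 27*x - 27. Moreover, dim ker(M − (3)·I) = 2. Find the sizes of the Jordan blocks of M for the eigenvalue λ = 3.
Block sizes for λ = 3: [3, 1]

Step 1 — from the characteristic polynomial, algebraic multiplicity of λ = 3 is 4. From dim ker(M − (3)·I) = 2, there are exactly 2 Jordan blocks for λ = 3.
Step 2 — from the minimal polynomial, the factor (x − 3)^3 tells us the largest block for λ = 3 has size 3.
Step 3 — with total size 4, 2 blocks, and largest block 3, the block sizes (in nonincreasing order) are [3, 1].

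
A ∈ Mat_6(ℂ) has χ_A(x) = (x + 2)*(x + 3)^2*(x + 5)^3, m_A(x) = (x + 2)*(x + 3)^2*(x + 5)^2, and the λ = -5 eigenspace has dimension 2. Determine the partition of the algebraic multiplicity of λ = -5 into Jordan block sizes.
Block sizes for λ = -5: [2, 1]

Step 1 — from the characteristic polynomial, algebraic multiplicity of λ = -5 is 3. From dim ker(A − (-5)·I) = 2, there are exactly 2 Jordan blocks for λ = -5.
Step 2 — from the minimal polynomial, the factor (x + 5)^2 tells us the largest block for λ = -5 has size 2.
Step 3 — with total size 3, 2 blocks, and largest block 2, the block sizes (in nonincreasing order) are [2, 1].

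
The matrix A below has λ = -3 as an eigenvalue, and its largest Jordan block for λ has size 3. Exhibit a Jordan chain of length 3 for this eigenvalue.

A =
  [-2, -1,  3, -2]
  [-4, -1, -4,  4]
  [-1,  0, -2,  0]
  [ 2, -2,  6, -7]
A Jordan chain for λ = -3 of length 3:
v_1 = (-2, 0, -2, -4)ᵀ
v_2 = (1, -4, -1, 2)ᵀ
v_3 = (1, 0, 0, 0)ᵀ

Let N = A − (-3)·I. We want v_3 with N^3 v_3 = 0 but N^2 v_3 ≠ 0; then v_{j-1} := N · v_j for j = 3, …, 2.

Pick v_3 = (1, 0, 0, 0)ᵀ.
Then v_2 = N · v_3 = (1, -4, -1, 2)ᵀ.
Then v_1 = N · v_2 = (-2, 0, -2, -4)ᵀ.

Sanity check: (A − (-3)·I) v_1 = (0, 0, 0, 0)ᵀ = 0. ✓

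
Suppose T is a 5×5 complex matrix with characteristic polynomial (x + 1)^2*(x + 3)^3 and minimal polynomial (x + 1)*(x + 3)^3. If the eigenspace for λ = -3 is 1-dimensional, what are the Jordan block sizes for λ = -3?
Block sizes for λ = -3: [3]

Step 1 — from the characteristic polynomial, algebraic multiplicity of λ = -3 is 3. From dim ker(T − (-3)·I) = 1, there are exactly 1 Jordan blocks for λ = -3.
Step 2 — from the minimal polynomial, the factor (x + 3)^3 tells us the largest block for λ = -3 has size 3.
Step 3 — with total size 3, 1 blocks, and largest block 3, the block sizes (in nonincreasing order) are [3].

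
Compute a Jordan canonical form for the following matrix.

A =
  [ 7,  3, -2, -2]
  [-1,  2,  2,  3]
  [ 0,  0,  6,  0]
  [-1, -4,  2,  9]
J_3(6) ⊕ J_1(6)

The characteristic polynomial is
  det(x·I − A) = x^4 - 24*x^3 + 216*x^2 - 864*x + 1296 = (x - 6)^4

Eigenvalues and multiplicities (the geometric multiplicity of λ is n − rank(A − λI), which equals the number of Jordan blocks for λ):
  λ = 6: algebraic multiplicity = 4, geometric multiplicity = 2

Determining the block sizes for each eigenvalue:
  λ = 6: with am = 4 and gm = 2, the partition is not yet determined (e.g. several partitions of 4 into 2 parts exist). Let N = A − (6)·I. Computing rank(N^1) = 2, rank(N^2) = 1, rank(N^3) = 0; the number of blocks of size ≥ j is rank(N^{j−1}) − rank(N^j), giving [2, 1, 1]. So we have 1 block(s) of size 3, 1 block(s) of size 1 → block sizes [3, 1]

Assembling the blocks gives a Jordan form
J =
  [6, 1, 0, 0]
  [0, 6, 1, 0]
  [0, 0, 6, 0]
  [0, 0, 0, 6]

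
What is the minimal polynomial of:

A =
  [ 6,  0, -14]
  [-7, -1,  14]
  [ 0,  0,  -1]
x^2 - 5*x - 6

The characteristic polynomial is χ_A(x) = (x - 6)*(x + 1)^2, so the eigenvalues are known. The minimal polynomial is
  m_A(x) = Π_λ (x − λ)^{k_λ}
where k_λ is the size of the *largest* Jordan block for λ (equivalently, the smallest k with (A − λI)^k v = 0 for every generalised eigenvector v of λ).

  λ = -1: largest Jordan block has size 1, contributing (x + 1)
  λ = 6: largest Jordan block has size 1, contributing (x − 6)

So m_A(x) = (x - 6)*(x + 1) = x^2 - 5*x - 6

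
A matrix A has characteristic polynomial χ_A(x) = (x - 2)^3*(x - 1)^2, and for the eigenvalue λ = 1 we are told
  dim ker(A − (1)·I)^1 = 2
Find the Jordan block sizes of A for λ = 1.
Block sizes for λ = 1: [1, 1]

From the dimensions of kernels of powers, the number of Jordan blocks of size at least j is d_j − d_{j−1} where d_j = dim ker(N^j) (with d_0 = 0). Computing the differences gives [2].
The number of blocks of size exactly k is (#blocks of size ≥ k) − (#blocks of size ≥ k + 1), so the partition is: 2 block(s) of size 1.
In nonincreasing order the block sizes are [1, 1].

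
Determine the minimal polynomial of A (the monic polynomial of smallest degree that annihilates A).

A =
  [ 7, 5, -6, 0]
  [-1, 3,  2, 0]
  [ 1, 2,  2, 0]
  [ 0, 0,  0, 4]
x^3 - 12*x^2 + 48*x - 64

The characteristic polynomial is χ_A(x) = (x - 4)^4, so the eigenvalues are known. The minimal polynomial is
  m_A(x) = Π_λ (x − λ)^{k_λ}
where k_λ is the size of the *largest* Jordan block for λ (equivalently, the smallest k with (A − λI)^k v = 0 for every generalised eigenvector v of λ).

  λ = 4: largest Jordan block has size 3, contributing (x − 4)^3

So m_A(x) = (x - 4)^3 = x^3 - 12*x^2 + 48*x - 64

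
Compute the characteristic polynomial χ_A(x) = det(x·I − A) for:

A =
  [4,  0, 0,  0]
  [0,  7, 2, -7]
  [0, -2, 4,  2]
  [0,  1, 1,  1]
x^4 - 16*x^3 + 96*x^2 - 256*x + 256

Expanding det(x·I − A) (e.g. by cofactor expansion or by noting that A is similar to its Jordan form J, which has the same characteristic polynomial as A) gives
  χ_A(x) = x^4 - 16*x^3 + 96*x^2 - 256*x + 256
which factors as (x - 4)^4. The eigenvalues (with algebraic multiplicities) are λ = 4 with multiplicity 4.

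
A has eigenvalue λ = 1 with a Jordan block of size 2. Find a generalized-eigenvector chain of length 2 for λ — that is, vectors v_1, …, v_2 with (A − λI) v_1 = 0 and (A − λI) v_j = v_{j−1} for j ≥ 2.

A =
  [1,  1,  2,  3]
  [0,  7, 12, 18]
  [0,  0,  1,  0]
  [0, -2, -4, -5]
A Jordan chain for λ = 1 of length 2:
v_1 = (1, 6, 0, -2)ᵀ
v_2 = (0, 1, 0, 0)ᵀ

Let N = A − (1)·I. We want v_2 with N^2 v_2 = 0 but N^1 v_2 ≠ 0; then v_{j-1} := N · v_j for j = 2, …, 2.

Pick v_2 = (0, 1, 0, 0)ᵀ.
Then v_1 = N · v_2 = (1, 6, 0, -2)ᵀ.

Sanity check: (A − (1)·I) v_1 = (0, 0, 0, 0)ᵀ = 0. ✓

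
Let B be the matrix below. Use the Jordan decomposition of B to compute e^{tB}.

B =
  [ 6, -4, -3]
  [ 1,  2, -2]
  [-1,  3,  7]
e^{tB} =
  [t*exp(5*t) + exp(5*t), -t^2*exp(5*t)/2 - 4*t*exp(5*t), -t^2*exp(5*t)/2 - 3*t*exp(5*t)]
  [t*exp(5*t), -t^2*exp(5*t)/2 - 3*t*exp(5*t) + exp(5*t), -t^2*exp(5*t)/2 - 2*t*exp(5*t)]
  [-t*exp(5*t), t^2*exp(5*t)/2 + 3*t*exp(5*t), t^2*exp(5*t)/2 + 2*t*exp(5*t) + exp(5*t)]

Strategy: write B = P · J · P⁻¹ where J is a Jordan canonical form, so e^{tB} = P · e^{tJ} · P⁻¹, and e^{tJ} can be computed block-by-block.

B has Jordan form
J =
  [5, 1, 0]
  [0, 5, 1]
  [0, 0, 5]
(up to reordering of blocks).

Per-block formulas:
  For a 3×3 Jordan block J_3(5): exp(t · J_3(5)) = e^(5t)·(I + t·N + (t^2/2)·N^2), where N is the 3×3 nilpotent shift.

After assembling e^{tJ} and conjugating by P, we get:

e^{tB} =
  [t*exp(5*t) + exp(5*t), -t^2*exp(5*t)/2 - 4*t*exp(5*t), -t^2*exp(5*t)/2 - 3*t*exp(5*t)]
  [t*exp(5*t), -t^2*exp(5*t)/2 - 3*t*exp(5*t) + exp(5*t), -t^2*exp(5*t)/2 - 2*t*exp(5*t)]
  [-t*exp(5*t), t^2*exp(5*t)/2 + 3*t*exp(5*t), t^2*exp(5*t)/2 + 2*t*exp(5*t) + exp(5*t)]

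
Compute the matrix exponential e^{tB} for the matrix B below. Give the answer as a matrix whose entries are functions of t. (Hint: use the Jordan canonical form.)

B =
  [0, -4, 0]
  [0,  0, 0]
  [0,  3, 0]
e^{tB} =
  [1, -4*t, 0]
  [0, 1, 0]
  [0, 3*t, 1]

Strategy: write B = P · J · P⁻¹ where J is a Jordan canonical form, so e^{tB} = P · e^{tJ} · P⁻¹, and e^{tJ} can be computed block-by-block.

B has Jordan form
J =
  [0, 1, 0]
  [0, 0, 0]
  [0, 0, 0]
(up to reordering of blocks).

Per-block formulas:
  For a 1×1 block at λ = 0: exp(t · [0]) = [e^(0t)].
  For a 2×2 Jordan block J_2(0): exp(t · J_2(0)) = e^(0t)·(I + t·N), where N is the 2×2 nilpotent shift.

After assembling e^{tJ} and conjugating by P, we get:

e^{tB} =
  [1, -4*t, 0]
  [0, 1, 0]
  [0, 3*t, 1]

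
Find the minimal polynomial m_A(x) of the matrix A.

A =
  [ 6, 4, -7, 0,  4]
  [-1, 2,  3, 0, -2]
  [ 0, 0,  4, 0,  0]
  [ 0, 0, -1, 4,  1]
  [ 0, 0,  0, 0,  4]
x^3 - 12*x^2 + 48*x - 64

The characteristic polynomial is χ_A(x) = (x - 4)^5, so the eigenvalues are known. The minimal polynomial is
  m_A(x) = Π_λ (x − λ)^{k_λ}
where k_λ is the size of the *largest* Jordan block for λ (equivalently, the smallest k with (A − λI)^k v = 0 for every generalised eigenvector v of λ).

  λ = 4: largest Jordan block has size 3, contributing (x − 4)^3

So m_A(x) = (x - 4)^3 = x^3 - 12*x^2 + 48*x - 64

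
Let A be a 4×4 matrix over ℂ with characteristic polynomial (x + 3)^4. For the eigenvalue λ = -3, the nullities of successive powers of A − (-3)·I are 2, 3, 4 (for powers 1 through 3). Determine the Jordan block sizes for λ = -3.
Block sizes for λ = -3: [3, 1]

From the dimensions of kernels of powers, the number of Jordan blocks of size at least j is d_j − d_{j−1} where d_j = dim ker(N^j) (with d_0 = 0). Computing the differences gives [2, 1, 1].
The number of blocks of size exactly k is (#blocks of size ≥ k) − (#blocks of size ≥ k + 1), so the partition is: 1 block(s) of size 1, 1 block(s) of size 3.
In nonincreasing order the block sizes are [3, 1].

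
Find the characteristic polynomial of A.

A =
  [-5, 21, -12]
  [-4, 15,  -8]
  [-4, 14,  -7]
x^3 - 3*x^2 + 3*x - 1

Expanding det(x·I − A) (e.g. by cofactor expansion or by noting that A is similar to its Jordan form J, which has the same characteristic polynomial as A) gives
  χ_A(x) = x^3 - 3*x^2 + 3*x - 1
which factors as (x - 1)^3. The eigenvalues (with algebraic multiplicities) are λ = 1 with multiplicity 3.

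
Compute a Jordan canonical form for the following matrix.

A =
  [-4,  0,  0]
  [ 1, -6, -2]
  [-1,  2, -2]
J_2(-4) ⊕ J_1(-4)

The characteristic polynomial is
  det(x·I − A) = x^3 + 12*x^2 + 48*x + 64 = (x + 4)^3

Eigenvalues and multiplicities (the geometric multiplicity of λ is n − rank(A − λI), which equals the number of Jordan blocks for λ):
  λ = -4: algebraic multiplicity = 3, geometric multiplicity = 2

Determining the block sizes for each eigenvalue:
  λ = -4: 2 blocks summing to 3 forces exactly one block of size 2 and the rest size 1 → block sizes [2, 1]

Assembling the blocks gives a Jordan form
J =
  [-4,  1,  0]
  [ 0, -4,  0]
  [ 0,  0, -4]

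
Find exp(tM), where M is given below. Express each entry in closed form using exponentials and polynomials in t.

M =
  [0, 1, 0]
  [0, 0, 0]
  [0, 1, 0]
e^{tM} =
  [1, t, 0]
  [0, 1, 0]
  [0, t, 1]

Strategy: write M = P · J · P⁻¹ where J is a Jordan canonical form, so e^{tM} = P · e^{tJ} · P⁻¹, and e^{tJ} can be computed block-by-block.

M has Jordan form
J =
  [0, 1, 0]
  [0, 0, 0]
  [0, 0, 0]
(up to reordering of blocks).

Per-block formulas:
  For a 1×1 block at λ = 0: exp(t · [0]) = [e^(0t)].
  For a 2×2 Jordan block J_2(0): exp(t · J_2(0)) = e^(0t)·(I + t·N), where N is the 2×2 nilpotent shift.

After assembling e^{tJ} and conjugating by P, we get:

e^{tM} =
  [1, t, 0]
  [0, 1, 0]
  [0, t, 1]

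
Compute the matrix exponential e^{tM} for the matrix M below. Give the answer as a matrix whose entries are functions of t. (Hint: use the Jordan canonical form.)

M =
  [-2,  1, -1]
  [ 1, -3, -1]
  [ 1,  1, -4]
e^{tM} =
  [t^2*exp(-3*t)/2 + t*exp(-3*t) + exp(-3*t), t*exp(-3*t), -t^2*exp(-3*t)/2 - t*exp(-3*t)]
  [t*exp(-3*t), exp(-3*t), -t*exp(-3*t)]
  [t^2*exp(-3*t)/2 + t*exp(-3*t), t*exp(-3*t), -t^2*exp(-3*t)/2 - t*exp(-3*t) + exp(-3*t)]

Strategy: write M = P · J · P⁻¹ where J is a Jordan canonical form, so e^{tM} = P · e^{tJ} · P⁻¹, and e^{tJ} can be computed block-by-block.

M has Jordan form
J =
  [-3,  1,  0]
  [ 0, -3,  1]
  [ 0,  0, -3]
(up to reordering of blocks).

Per-block formulas:
  For a 3×3 Jordan block J_3(-3): exp(t · J_3(-3)) = e^(-3t)·(I + t·N + (t^2/2)·N^2), where N is the 3×3 nilpotent shift.

After assembling e^{tJ} and conjugating by P, we get:

e^{tM} =
  [t^2*exp(-3*t)/2 + t*exp(-3*t) + exp(-3*t), t*exp(-3*t), -t^2*exp(-3*t)/2 - t*exp(-3*t)]
  [t*exp(-3*t), exp(-3*t), -t*exp(-3*t)]
  [t^2*exp(-3*t)/2 + t*exp(-3*t), t*exp(-3*t), -t^2*exp(-3*t)/2 - t*exp(-3*t) + exp(-3*t)]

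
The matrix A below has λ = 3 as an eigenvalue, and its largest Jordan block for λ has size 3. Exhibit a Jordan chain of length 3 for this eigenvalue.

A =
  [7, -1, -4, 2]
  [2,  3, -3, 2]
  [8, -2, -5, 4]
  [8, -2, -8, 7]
A Jordan chain for λ = 3 of length 3:
v_1 = (-2, 0, -4, -4)ᵀ
v_2 = (4, 2, 8, 8)ᵀ
v_3 = (1, 0, 0, 0)ᵀ

Let N = A − (3)·I. We want v_3 with N^3 v_3 = 0 but N^2 v_3 ≠ 0; then v_{j-1} := N · v_j for j = 3, …, 2.

Pick v_3 = (1, 0, 0, 0)ᵀ.
Then v_2 = N · v_3 = (4, 2, 8, 8)ᵀ.
Then v_1 = N · v_2 = (-2, 0, -4, -4)ᵀ.

Sanity check: (A − (3)·I) v_1 = (0, 0, 0, 0)ᵀ = 0. ✓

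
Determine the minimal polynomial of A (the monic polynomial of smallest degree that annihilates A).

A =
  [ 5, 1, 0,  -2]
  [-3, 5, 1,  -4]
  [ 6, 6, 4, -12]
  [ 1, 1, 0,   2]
x^3 - 12*x^2 + 48*x - 64

The characteristic polynomial is χ_A(x) = (x - 4)^4, so the eigenvalues are known. The minimal polynomial is
  m_A(x) = Π_λ (x − λ)^{k_λ}
where k_λ is the size of the *largest* Jordan block for λ (equivalently, the smallest k with (A − λI)^k v = 0 for every generalised eigenvector v of λ).

  λ = 4: largest Jordan block has size 3, contributing (x − 4)^3

So m_A(x) = (x - 4)^3 = x^3 - 12*x^2 + 48*x - 64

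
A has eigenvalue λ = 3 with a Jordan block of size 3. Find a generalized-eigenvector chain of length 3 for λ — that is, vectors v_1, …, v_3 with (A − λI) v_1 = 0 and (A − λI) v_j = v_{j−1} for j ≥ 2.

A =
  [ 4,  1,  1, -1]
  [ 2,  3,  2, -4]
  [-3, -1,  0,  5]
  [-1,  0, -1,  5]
A Jordan chain for λ = 3 of length 3:
v_1 = (1, 0, -1, 0)ᵀ
v_2 = (1, 2, -3, -1)ᵀ
v_3 = (1, 0, 0, 0)ᵀ

Let N = A − (3)·I. We want v_3 with N^3 v_3 = 0 but N^2 v_3 ≠ 0; then v_{j-1} := N · v_j for j = 3, …, 2.

Pick v_3 = (1, 0, 0, 0)ᵀ.
Then v_2 = N · v_3 = (1, 2, -3, -1)ᵀ.
Then v_1 = N · v_2 = (1, 0, -1, 0)ᵀ.

Sanity check: (A − (3)·I) v_1 = (0, 0, 0, 0)ᵀ = 0. ✓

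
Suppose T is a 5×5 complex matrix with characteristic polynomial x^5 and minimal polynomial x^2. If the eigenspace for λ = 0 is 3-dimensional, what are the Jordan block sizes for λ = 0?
Block sizes for λ = 0: [2, 2, 1]

Step 1 — from the characteristic polynomial, algebraic multiplicity of λ = 0 is 5. From dim ker(T − (0)·I) = 3, there are exactly 3 Jordan blocks for λ = 0.
Step 2 — from the minimal polynomial, the factor (x − 0)^2 tells us the largest block for λ = 0 has size 2.
Step 3 — with total size 5, 3 blocks, and largest block 2, the block sizes (in nonincreasing order) are [2, 2, 1].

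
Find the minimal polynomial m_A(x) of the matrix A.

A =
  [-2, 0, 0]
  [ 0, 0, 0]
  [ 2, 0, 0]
x^2 + 2*x

The characteristic polynomial is χ_A(x) = x^2*(x + 2), so the eigenvalues are known. The minimal polynomial is
  m_A(x) = Π_λ (x − λ)^{k_λ}
where k_λ is the size of the *largest* Jordan block for λ (equivalently, the smallest k with (A − λI)^k v = 0 for every generalised eigenvector v of λ).

  λ = -2: largest Jordan block has size 1, contributing (x + 2)
  λ = 0: largest Jordan block has size 1, contributing (x − 0)

So m_A(x) = x*(x + 2) = x^2 + 2*x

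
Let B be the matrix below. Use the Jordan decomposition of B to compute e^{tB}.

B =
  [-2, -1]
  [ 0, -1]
e^{tB} =
  [exp(-2*t), -exp(-t) + exp(-2*t)]
  [0, exp(-t)]

Strategy: write B = P · J · P⁻¹ where J is a Jordan canonical form, so e^{tB} = P · e^{tJ} · P⁻¹, and e^{tJ} can be computed block-by-block.

B has Jordan form
J =
  [-2,  0]
  [ 0, -1]
(up to reordering of blocks).

Per-block formulas:
  For a 1×1 block at λ = -1: exp(t · [-1]) = [e^(-1t)].
  For a 1×1 block at λ = -2: exp(t · [-2]) = [e^(-2t)].

After assembling e^{tJ} and conjugating by P, we get:

e^{tB} =
  [exp(-2*t), -exp(-t) + exp(-2*t)]
  [0, exp(-t)]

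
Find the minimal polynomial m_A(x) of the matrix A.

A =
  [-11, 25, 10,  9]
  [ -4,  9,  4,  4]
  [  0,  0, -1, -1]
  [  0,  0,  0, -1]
x^2 + 2*x + 1

The characteristic polynomial is χ_A(x) = (x + 1)^4, so the eigenvalues are known. The minimal polynomial is
  m_A(x) = Π_λ (x − λ)^{k_λ}
where k_λ is the size of the *largest* Jordan block for λ (equivalently, the smallest k with (A − λI)^k v = 0 for every generalised eigenvector v of λ).

  λ = -1: largest Jordan block has size 2, contributing (x + 1)^2

So m_A(x) = (x + 1)^2 = x^2 + 2*x + 1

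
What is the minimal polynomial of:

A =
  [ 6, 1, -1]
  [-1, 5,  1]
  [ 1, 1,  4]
x^3 - 15*x^2 + 75*x - 125

The characteristic polynomial is χ_A(x) = (x - 5)^3, so the eigenvalues are known. The minimal polynomial is
  m_A(x) = Π_λ (x − λ)^{k_λ}
where k_λ is the size of the *largest* Jordan block for λ (equivalently, the smallest k with (A − λI)^k v = 0 for every generalised eigenvector v of λ).

  λ = 5: largest Jordan block has size 3, contributing (x − 5)^3

So m_A(x) = (x - 5)^3 = x^3 - 15*x^2 + 75*x - 125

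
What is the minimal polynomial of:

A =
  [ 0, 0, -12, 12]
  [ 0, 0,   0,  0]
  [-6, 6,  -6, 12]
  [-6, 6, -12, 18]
x^2 - 6*x

The characteristic polynomial is χ_A(x) = x^2*(x - 6)^2, so the eigenvalues are known. The minimal polynomial is
  m_A(x) = Π_λ (x − λ)^{k_λ}
where k_λ is the size of the *largest* Jordan block for λ (equivalently, the smallest k with (A − λI)^k v = 0 for every generalised eigenvector v of λ).

  λ = 0: largest Jordan block has size 1, contributing (x − 0)
  λ = 6: largest Jordan block has size 1, contributing (x − 6)

So m_A(x) = x*(x - 6) = x^2 - 6*x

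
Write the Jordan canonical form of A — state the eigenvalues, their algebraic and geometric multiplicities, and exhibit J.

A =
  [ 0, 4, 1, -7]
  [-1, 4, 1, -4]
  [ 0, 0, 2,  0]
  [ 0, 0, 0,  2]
J_3(2) ⊕ J_1(2)

The characteristic polynomial is
  det(x·I − A) = x^4 - 8*x^3 + 24*x^2 - 32*x + 16 = (x - 2)^4

Eigenvalues and multiplicities (the geometric multiplicity of λ is n − rank(A − λI), which equals the number of Jordan blocks for λ):
  λ = 2: algebraic multiplicity = 4, geometric multiplicity = 2

Determining the block sizes for each eigenvalue:
  λ = 2: with am = 4 and gm = 2, the partition is not yet determined (e.g. several partitions of 4 into 2 parts exist). Let N = A − (2)·I. Computing rank(N^1) = 2, rank(N^2) = 1, rank(N^3) = 0; the number of blocks of size ≥ j is rank(N^{j−1}) − rank(N^j), giving [2, 1, 1]. So we have 1 block(s) of size 3, 1 block(s) of size 1 → block sizes [3, 1]

Assembling the blocks gives a Jordan form
J =
  [2, 1, 0, 0]
  [0, 2, 1, 0]
  [0, 0, 2, 0]
  [0, 0, 0, 2]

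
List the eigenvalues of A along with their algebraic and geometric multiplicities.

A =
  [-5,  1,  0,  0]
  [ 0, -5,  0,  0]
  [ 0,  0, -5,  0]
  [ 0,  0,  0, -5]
λ = -5: alg = 4, geom = 3

Step 1 — factor the characteristic polynomial to read off the algebraic multiplicities:
  χ_A(x) = (x + 5)^4

Step 2 — compute geometric multiplicities via the rank-nullity identity g(λ) = n − rank(A − λI):
  rank(A − (-5)·I) = 1, so dim ker(A − (-5)·I) = n − 1 = 3

Summary:
  λ = -5: algebraic multiplicity = 4, geometric multiplicity = 3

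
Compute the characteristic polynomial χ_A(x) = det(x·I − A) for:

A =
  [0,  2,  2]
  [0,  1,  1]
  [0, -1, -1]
x^3

Expanding det(x·I − A) (e.g. by cofactor expansion or by noting that A is similar to its Jordan form J, which has the same characteristic polynomial as A) gives
  χ_A(x) = x^3
which factors as x^3. The eigenvalues (with algebraic multiplicities) are λ = 0 with multiplicity 3.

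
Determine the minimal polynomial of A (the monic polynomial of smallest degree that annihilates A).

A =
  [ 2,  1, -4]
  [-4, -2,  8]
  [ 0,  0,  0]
x^2

The characteristic polynomial is χ_A(x) = x^3, so the eigenvalues are known. The minimal polynomial is
  m_A(x) = Π_λ (x − λ)^{k_λ}
where k_λ is the size of the *largest* Jordan block for λ (equivalently, the smallest k with (A − λI)^k v = 0 for every generalised eigenvector v of λ).

  λ = 0: largest Jordan block has size 2, contributing (x − 0)^2

So m_A(x) = x^2 = x^2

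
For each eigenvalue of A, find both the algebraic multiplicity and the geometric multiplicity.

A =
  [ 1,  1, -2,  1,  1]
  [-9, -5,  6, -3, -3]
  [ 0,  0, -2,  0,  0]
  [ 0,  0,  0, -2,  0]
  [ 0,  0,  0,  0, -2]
λ = -2: alg = 5, geom = 4

Step 1 — factor the characteristic polynomial to read off the algebraic multiplicities:
  χ_A(x) = (x + 2)^5

Step 2 — compute geometric multiplicities via the rank-nullity identity g(λ) = n − rank(A − λI):
  rank(A − (-2)·I) = 1, so dim ker(A − (-2)·I) = n − 1 = 4

Summary:
  λ = -2: algebraic multiplicity = 5, geometric multiplicity = 4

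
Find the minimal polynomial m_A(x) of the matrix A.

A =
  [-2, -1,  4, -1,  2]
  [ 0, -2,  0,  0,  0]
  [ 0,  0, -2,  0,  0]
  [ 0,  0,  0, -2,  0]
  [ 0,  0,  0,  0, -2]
x^2 + 4*x + 4

The characteristic polynomial is χ_A(x) = (x + 2)^5, so the eigenvalues are known. The minimal polynomial is
  m_A(x) = Π_λ (x − λ)^{k_λ}
where k_λ is the size of the *largest* Jordan block for λ (equivalently, the smallest k with (A − λI)^k v = 0 for every generalised eigenvector v of λ).

  λ = -2: largest Jordan block has size 2, contributing (x + 2)^2

So m_A(x) = (x + 2)^2 = x^2 + 4*x + 4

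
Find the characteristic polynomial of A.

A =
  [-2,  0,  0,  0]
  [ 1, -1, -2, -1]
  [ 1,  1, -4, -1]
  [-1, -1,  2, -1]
x^4 + 8*x^3 + 24*x^2 + 32*x + 16

Expanding det(x·I − A) (e.g. by cofactor expansion or by noting that A is similar to its Jordan form J, which has the same characteristic polynomial as A) gives
  χ_A(x) = x^4 + 8*x^3 + 24*x^2 + 32*x + 16
which factors as (x + 2)^4. The eigenvalues (with algebraic multiplicities) are λ = -2 with multiplicity 4.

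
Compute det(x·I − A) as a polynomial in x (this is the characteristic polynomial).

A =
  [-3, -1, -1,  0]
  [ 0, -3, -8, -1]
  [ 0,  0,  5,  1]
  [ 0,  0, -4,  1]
x^4 - 18*x^2 + 81

Expanding det(x·I − A) (e.g. by cofactor expansion or by noting that A is similar to its Jordan form J, which has the same characteristic polynomial as A) gives
  χ_A(x) = x^4 - 18*x^2 + 81
which factors as (x - 3)^2*(x + 3)^2. The eigenvalues (with algebraic multiplicities) are λ = -3 with multiplicity 2, λ = 3 with multiplicity 2.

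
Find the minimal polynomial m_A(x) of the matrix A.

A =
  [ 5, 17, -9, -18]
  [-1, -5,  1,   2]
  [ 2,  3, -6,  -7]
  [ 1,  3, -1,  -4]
x^4 + 10*x^3 + 36*x^2 + 56*x + 32

The characteristic polynomial is χ_A(x) = (x + 2)^3*(x + 4), so the eigenvalues are known. The minimal polynomial is
  m_A(x) = Π_λ (x − λ)^{k_λ}
where k_λ is the size of the *largest* Jordan block for λ (equivalently, the smallest k with (A − λI)^k v = 0 for every generalised eigenvector v of λ).

  λ = -4: largest Jordan block has size 1, contributing (x + 4)
  λ = -2: largest Jordan block has size 3, contributing (x + 2)^3

So m_A(x) = (x + 2)^3*(x + 4) = x^4 + 10*x^3 + 36*x^2 + 56*x + 32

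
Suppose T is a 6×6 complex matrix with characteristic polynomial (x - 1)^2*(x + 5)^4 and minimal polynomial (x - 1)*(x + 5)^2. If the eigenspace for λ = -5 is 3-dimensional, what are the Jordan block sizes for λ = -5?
Block sizes for λ = -5: [2, 1, 1]

Step 1 — from the characteristic polynomial, algebraic multiplicity of λ = -5 is 4. From dim ker(T − (-5)·I) = 3, there are exactly 3 Jordan blocks for λ = -5.
Step 2 — from the minimal polynomial, the factor (x + 5)^2 tells us the largest block for λ = -5 has size 2.
Step 3 — with total size 4, 3 blocks, and largest block 2, the block sizes (in nonincreasing order) are [2, 1, 1].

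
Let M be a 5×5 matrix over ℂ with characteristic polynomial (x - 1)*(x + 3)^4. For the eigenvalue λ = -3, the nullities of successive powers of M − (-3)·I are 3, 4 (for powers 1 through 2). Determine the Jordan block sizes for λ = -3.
Block sizes for λ = -3: [2, 1, 1]

From the dimensions of kernels of powers, the number of Jordan blocks of size at least j is d_j − d_{j−1} where d_j = dim ker(N^j) (with d_0 = 0). Computing the differences gives [3, 1].
The number of blocks of size exactly k is (#blocks of size ≥ k) − (#blocks of size ≥ k + 1), so the partition is: 2 block(s) of size 1, 1 block(s) of size 2.
In nonincreasing order the block sizes are [2, 1, 1].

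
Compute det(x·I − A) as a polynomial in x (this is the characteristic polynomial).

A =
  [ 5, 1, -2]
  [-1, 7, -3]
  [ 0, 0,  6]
x^3 - 18*x^2 + 108*x - 216

Expanding det(x·I − A) (e.g. by cofactor expansion or by noting that A is similar to its Jordan form J, which has the same characteristic polynomial as A) gives
  χ_A(x) = x^3 - 18*x^2 + 108*x - 216
which factors as (x - 6)^3. The eigenvalues (with algebraic multiplicities) are λ = 6 with multiplicity 3.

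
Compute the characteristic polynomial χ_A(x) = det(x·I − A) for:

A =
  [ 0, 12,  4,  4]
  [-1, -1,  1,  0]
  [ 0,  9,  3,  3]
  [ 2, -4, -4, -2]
x^4

Expanding det(x·I − A) (e.g. by cofactor expansion or by noting that A is similar to its Jordan form J, which has the same characteristic polynomial as A) gives
  χ_A(x) = x^4
which factors as x^4. The eigenvalues (with algebraic multiplicities) are λ = 0 with multiplicity 4.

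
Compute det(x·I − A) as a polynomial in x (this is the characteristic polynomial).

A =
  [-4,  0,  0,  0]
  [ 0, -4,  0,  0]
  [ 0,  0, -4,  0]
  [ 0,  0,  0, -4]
x^4 + 16*x^3 + 96*x^2 + 256*x + 256

Expanding det(x·I − A) (e.g. by cofactor expansion or by noting that A is similar to its Jordan form J, which has the same characteristic polynomial as A) gives
  χ_A(x) = x^4 + 16*x^3 + 96*x^2 + 256*x + 256
which factors as (x + 4)^4. The eigenvalues (with algebraic multiplicities) are λ = -4 with multiplicity 4.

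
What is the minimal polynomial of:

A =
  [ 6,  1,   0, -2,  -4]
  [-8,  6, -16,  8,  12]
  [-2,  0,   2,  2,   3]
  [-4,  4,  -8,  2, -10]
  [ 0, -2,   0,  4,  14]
x^2 - 12*x + 36

The characteristic polynomial is χ_A(x) = (x - 6)^5, so the eigenvalues are known. The minimal polynomial is
  m_A(x) = Π_λ (x − λ)^{k_λ}
where k_λ is the size of the *largest* Jordan block for λ (equivalently, the smallest k with (A − λI)^k v = 0 for every generalised eigenvector v of λ).

  λ = 6: largest Jordan block has size 2, contributing (x − 6)^2

So m_A(x) = (x - 6)^2 = x^2 - 12*x + 36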